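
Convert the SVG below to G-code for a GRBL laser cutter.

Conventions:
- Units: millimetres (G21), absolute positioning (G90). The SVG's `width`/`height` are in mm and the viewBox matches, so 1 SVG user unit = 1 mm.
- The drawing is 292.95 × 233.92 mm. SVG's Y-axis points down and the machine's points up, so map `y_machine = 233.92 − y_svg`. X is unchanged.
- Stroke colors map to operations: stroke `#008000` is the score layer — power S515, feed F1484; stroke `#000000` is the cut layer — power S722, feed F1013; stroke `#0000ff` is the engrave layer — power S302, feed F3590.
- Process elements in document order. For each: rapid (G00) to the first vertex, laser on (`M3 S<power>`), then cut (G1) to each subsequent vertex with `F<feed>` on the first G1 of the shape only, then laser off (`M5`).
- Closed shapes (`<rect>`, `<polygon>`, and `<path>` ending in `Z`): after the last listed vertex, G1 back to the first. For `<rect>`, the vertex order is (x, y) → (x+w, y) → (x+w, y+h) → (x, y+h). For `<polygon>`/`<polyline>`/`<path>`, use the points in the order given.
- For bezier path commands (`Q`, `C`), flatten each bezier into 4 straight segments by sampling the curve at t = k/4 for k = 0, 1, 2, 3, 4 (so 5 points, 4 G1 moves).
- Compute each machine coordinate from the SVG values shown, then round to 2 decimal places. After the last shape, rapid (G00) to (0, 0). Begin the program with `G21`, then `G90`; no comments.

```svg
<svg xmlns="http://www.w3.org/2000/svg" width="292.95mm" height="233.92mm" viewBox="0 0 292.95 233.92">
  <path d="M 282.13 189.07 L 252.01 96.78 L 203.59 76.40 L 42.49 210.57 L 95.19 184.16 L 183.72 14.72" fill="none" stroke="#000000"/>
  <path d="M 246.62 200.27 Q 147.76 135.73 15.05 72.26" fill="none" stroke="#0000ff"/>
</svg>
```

G21
G90
G00 X282.13 Y44.85
M3 S722
G1 X252.01 Y137.14 F1013
G1 X203.59 Y157.52
G1 X42.49 Y23.35
G1 X95.19 Y49.76
G1 X183.72 Y219.20
M5
G00 X246.62 Y33.65
M3 S302
G1 X195.07 Y65.85 F3590
G1 X139.30 Y97.92
G1 X79.29 Y129.86
G1 X15.05 Y161.66
M5
G00 X0.00 Y0.00

1 u = 1 mm; y_m = 233.92 − y.

[1] `<path>` open polyline, #000000→cut S722 F1013: (282.13,44.85) → (252.01,137.14) → (203.59,157.52) → (42.49,23.35) → (95.19,49.76) → (183.72,219.20)

[2] `<path>` quadratic bezier, #0000ff→engrave S302 F3590: (246.62,33.65) → (195.07,65.85) → (139.30,97.92) → (79.29,129.86) → (15.05,161.66)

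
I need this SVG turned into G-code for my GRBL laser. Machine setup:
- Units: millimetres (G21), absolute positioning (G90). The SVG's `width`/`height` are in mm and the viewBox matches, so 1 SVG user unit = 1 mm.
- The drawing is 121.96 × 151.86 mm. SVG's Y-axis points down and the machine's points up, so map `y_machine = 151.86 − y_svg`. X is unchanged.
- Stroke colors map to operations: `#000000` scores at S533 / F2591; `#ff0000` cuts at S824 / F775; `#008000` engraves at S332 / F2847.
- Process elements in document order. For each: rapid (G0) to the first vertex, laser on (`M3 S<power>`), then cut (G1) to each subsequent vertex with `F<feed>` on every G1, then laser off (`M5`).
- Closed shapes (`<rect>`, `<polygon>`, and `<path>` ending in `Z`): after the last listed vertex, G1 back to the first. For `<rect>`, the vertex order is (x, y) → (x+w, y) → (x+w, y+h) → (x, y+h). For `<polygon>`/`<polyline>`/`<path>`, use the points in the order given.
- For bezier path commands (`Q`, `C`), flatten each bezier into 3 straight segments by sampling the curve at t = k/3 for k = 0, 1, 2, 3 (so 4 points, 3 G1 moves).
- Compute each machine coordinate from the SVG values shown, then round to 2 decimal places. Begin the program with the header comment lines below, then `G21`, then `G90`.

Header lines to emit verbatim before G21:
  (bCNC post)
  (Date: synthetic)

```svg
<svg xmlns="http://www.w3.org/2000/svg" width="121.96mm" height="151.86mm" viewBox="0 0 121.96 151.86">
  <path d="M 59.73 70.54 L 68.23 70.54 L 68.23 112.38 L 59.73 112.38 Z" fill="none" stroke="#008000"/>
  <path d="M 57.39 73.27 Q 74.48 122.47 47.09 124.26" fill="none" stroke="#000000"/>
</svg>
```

(bCNC post)
(Date: synthetic)
G21
G90
G0 X59.73 Y81.32
M3 S332
G1 X68.23 Y81.32 F2847
G1 X68.23 Y39.48 F2847
G1 X59.73 Y39.48 F2847
G1 X59.73 Y81.32 F2847
M5
G0 X57.39 Y78.59
M3 S533
G1 X63.84 Y51.06 F2591
G1 X60.41 Y34.06 F2591
G1 X47.09 Y27.60 F2591
M5

viewBox `0 0 121.96 151.86` with mm width/height → 1 unit = 1 mm. Flip: y_m = 151.86 − y_svg.

**Shape 1** — `<path>` rectangle, stroke `#008000` → engrave (S332, F2847). Machine vertices: (59.73,81.32) → (68.23,81.32) → (68.23,39.48) → (59.73,39.48) → (59.73,81.32). Closed: final G1 returns to the first vertex.

**Shape 2** — `<path>` quadratic bezier, stroke `#000000` → score (S533, F2591). Control points (SVG): P0=(57.39,73.27), P1=(74.48,122.47), P2=(47.09,124.26); sampled at t=k/3. Machine vertices: (57.39,78.59) → (63.84,51.06) → (60.41,34.06) → (47.09,27.60). Open path.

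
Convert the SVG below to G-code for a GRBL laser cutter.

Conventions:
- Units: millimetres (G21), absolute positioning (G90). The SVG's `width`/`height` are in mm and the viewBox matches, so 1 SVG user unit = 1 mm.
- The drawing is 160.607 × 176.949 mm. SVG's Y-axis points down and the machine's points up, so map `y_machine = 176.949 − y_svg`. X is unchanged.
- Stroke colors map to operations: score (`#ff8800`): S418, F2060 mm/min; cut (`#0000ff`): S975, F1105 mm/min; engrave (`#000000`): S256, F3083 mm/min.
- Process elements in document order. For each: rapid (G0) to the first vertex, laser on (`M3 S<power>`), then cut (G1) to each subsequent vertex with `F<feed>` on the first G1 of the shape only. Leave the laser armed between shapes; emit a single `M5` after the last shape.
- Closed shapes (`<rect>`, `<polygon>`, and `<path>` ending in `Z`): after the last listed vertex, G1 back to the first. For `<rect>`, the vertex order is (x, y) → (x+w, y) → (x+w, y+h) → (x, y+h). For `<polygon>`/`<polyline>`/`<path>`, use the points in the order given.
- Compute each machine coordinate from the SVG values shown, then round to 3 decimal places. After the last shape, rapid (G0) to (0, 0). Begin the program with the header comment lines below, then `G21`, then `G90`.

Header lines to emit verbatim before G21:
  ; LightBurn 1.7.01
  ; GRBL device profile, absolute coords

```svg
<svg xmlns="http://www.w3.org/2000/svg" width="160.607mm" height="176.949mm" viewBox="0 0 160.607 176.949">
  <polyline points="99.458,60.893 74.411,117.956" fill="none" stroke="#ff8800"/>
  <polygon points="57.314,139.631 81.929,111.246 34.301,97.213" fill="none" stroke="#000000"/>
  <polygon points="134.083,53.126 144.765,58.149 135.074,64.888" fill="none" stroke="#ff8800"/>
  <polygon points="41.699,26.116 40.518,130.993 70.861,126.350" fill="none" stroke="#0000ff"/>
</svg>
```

1 u = 1 mm; y_m = 176.949 − y.

[1] `<polyline>` line segment, #ff8800→score S418 F2060: (99.458,116.056) → (74.411,58.993)

[2] `<polygon>` closed polygon, #000000→engrave S256 F3083: (57.314,37.318) → (81.929,65.703) → (34.301,79.736) → (57.314,37.318) (closed)

[3] `<polygon>` regular polygon, #ff8800→score S418 F2060: (134.083,123.823) → (144.765,118.800) → (135.074,112.061) → (134.083,123.823) (closed)

[4] `<polygon>` closed polygon, #0000ff→cut S975 F1105: (41.699,150.833) → (40.518,45.956) → (70.861,50.599) → (41.699,150.833) (closed)

; LightBurn 1.7.01
; GRBL device profile, absolute coords
G21
G90
G0 X99.458 Y116.056
M3 S418
G1 X74.411 Y58.993 F2060
G0 X57.314 Y37.318
M3 S256
G1 X81.929 Y65.703 F3083
G1 X34.301 Y79.736
G1 X57.314 Y37.318
G0 X134.083 Y123.823
M3 S418
G1 X144.765 Y118.800 F2060
G1 X135.074 Y112.061
G1 X134.083 Y123.823
G0 X41.699 Y150.833
M3 S975
G1 X40.518 Y45.956 F1105
G1 X70.861 Y50.599
G1 X41.699 Y150.833
M5
G0 X0.000 Y0.000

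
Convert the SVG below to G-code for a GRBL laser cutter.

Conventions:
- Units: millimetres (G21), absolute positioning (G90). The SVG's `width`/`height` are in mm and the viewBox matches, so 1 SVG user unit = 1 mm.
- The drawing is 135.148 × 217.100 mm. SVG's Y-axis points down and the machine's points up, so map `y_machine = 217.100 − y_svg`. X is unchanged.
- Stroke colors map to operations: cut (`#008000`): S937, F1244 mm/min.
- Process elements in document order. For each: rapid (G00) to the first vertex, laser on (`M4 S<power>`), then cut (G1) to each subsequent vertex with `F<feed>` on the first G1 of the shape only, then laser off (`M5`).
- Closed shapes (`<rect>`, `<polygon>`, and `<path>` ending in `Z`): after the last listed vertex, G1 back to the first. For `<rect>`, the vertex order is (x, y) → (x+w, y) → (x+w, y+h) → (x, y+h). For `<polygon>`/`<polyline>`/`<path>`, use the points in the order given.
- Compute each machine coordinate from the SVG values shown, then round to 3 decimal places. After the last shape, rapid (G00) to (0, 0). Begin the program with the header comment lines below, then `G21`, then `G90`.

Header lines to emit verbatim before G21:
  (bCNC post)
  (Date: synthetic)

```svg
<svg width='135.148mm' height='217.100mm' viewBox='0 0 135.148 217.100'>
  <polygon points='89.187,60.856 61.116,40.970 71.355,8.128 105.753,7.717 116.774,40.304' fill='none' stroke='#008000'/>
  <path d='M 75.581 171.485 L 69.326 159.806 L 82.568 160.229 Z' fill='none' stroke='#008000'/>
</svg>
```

Since the viewBox matches the mm dimensions, user units are millimetres directly. The only transform is the Y-flip y_m = 217.100 − y_svg.

Shape 1 is a regular polygon drawn with `<polygon>`. Its stroke #008000 means cut at S937, F1244. After flipping Y the toolpath is (89.187,156.244) → (61.116,176.130) → (71.355,208.972) → (105.753,209.383) → (116.774,176.796) → (89.187,156.244), returning to the start.

Shape 2 is a regular polygon drawn with `<path>`. Its stroke #008000 means cut at S937, F1244. After flipping Y the toolpath is (75.581,45.615) → (69.326,57.294) → (82.568,56.871) → (75.581,45.615), returning to the start.

(bCNC post)
(Date: synthetic)
G21
G90
G00 X89.187 Y156.244
M4 S937
G1 X61.116 Y176.130 F1244
G1 X71.355 Y208.972
G1 X105.753 Y209.383
G1 X116.774 Y176.796
G1 X89.187 Y156.244
M5
G00 X75.581 Y45.615
M4 S937
G1 X69.326 Y57.294 F1244
G1 X82.568 Y56.871
G1 X75.581 Y45.615
M5
G00 X0.000 Y0.000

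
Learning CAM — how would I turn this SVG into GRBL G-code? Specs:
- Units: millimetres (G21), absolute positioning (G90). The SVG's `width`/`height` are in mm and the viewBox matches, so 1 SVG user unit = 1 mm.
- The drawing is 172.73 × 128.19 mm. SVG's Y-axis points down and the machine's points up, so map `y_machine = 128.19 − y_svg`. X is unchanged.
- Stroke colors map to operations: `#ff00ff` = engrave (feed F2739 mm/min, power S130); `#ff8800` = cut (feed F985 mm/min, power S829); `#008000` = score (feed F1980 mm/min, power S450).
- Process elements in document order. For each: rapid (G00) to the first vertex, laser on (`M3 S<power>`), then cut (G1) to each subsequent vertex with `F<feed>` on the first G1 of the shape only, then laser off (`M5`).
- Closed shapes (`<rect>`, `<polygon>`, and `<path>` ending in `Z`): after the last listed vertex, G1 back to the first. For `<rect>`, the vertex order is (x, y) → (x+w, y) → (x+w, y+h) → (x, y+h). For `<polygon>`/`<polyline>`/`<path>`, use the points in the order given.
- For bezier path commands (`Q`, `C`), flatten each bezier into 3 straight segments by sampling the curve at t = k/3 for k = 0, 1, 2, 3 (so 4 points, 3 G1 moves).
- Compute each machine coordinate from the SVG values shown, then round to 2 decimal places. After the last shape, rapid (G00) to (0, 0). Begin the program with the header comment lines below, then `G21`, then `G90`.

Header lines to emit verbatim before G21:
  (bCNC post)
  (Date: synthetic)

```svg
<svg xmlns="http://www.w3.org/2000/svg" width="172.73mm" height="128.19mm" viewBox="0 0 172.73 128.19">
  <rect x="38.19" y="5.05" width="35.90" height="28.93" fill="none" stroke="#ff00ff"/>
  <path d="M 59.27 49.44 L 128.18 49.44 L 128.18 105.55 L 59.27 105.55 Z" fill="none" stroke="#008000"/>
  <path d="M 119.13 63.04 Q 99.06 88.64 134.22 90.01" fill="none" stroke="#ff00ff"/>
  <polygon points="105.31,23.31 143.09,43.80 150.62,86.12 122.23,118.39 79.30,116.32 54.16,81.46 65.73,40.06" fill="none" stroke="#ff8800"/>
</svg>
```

(bCNC post)
(Date: synthetic)
G21
G90
G00 X38.19 Y123.14
M3 S130
G1 X74.09 Y123.14 F2739
G1 X74.09 Y94.21
G1 X38.19 Y94.21
G1 X38.19 Y123.14
M5
G00 X59.27 Y78.75
M3 S450
G1 X128.18 Y78.75 F1980
G1 X128.18 Y22.64
G1 X59.27 Y22.64
G1 X59.27 Y78.75
M5
G00 X119.13 Y65.15
M3 S130
G1 X111.89 Y50.78 F2739
G1 X116.92 Y41.79
G1 X134.22 Y38.18
M5
G00 X105.31 Y104.88
M3 S829
G1 X143.09 Y84.39 F985
G1 X150.62 Y42.07
G1 X122.23 Y9.80
G1 X79.30 Y11.87
G1 X54.16 Y46.73
G1 X65.73 Y88.13
G1 X105.31 Y104.88
M5
G00 X0.00 Y0.00

1 u = 1 mm; y_m = 128.19 − y.

[1] `<rect>` rectangle, #ff00ff→engrave S130 F2739: (38.19,123.14) → (74.09,123.14) → (74.09,94.21) → (38.19,94.21) → (38.19,123.14) (closed)

[2] `<path>` rectangle, #008000→score S450 F1980: (59.27,78.75) → (128.18,78.75) → (128.18,22.64) → (59.27,22.64) → (59.27,78.75) (closed)

[3] `<path>` quadratic bezier, #ff00ff→engrave S130 F2739: (119.13,65.15) → (111.89,50.78) → (116.92,41.79) → (134.22,38.18)

[4] `<polygon>` regular polygon, #ff8800→cut S829 F985: (105.31,104.88) → (143.09,84.39) → (150.62,42.07) → (122.23,9.80) → (79.30,11.87) → (54.16,46.73) → (65.73,88.13) → (105.31,104.88) (closed)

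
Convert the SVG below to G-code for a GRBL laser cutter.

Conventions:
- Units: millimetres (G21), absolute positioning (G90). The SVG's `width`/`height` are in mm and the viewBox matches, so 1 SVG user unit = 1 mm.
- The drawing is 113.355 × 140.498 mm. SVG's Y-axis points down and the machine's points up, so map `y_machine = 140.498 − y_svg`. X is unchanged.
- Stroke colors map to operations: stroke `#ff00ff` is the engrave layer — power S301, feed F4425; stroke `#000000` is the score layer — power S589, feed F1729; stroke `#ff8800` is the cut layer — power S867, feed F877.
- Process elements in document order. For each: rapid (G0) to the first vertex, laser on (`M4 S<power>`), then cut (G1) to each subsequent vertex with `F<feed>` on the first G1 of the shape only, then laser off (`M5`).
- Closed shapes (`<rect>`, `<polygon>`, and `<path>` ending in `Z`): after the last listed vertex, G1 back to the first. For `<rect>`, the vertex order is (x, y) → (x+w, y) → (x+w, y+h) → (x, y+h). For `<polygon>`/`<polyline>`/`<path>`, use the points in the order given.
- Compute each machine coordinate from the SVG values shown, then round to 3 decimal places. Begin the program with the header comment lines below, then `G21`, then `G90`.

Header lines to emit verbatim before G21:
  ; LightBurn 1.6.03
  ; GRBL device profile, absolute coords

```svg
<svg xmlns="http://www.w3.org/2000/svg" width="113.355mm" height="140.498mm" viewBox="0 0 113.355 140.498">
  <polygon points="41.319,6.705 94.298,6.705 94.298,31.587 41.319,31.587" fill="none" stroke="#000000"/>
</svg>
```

Since the viewBox matches the mm dimensions, user units are millimetres directly. The only transform is the Y-flip y_m = 140.498 − y_svg.

Shape 1 is a rectangle drawn with `<polygon>`. Its stroke #000000 means score at S589, F1729. After flipping Y the toolpath is (41.319,133.793) → (94.298,133.793) → (94.298,108.911) → (41.319,108.911) → (41.319,133.793), returning to the start.

; LightBurn 1.6.03
; GRBL device profile, absolute coords
G21
G90
G0 X41.319 Y133.793
M4 S589
G1 X94.298 Y133.793 F1729
G1 X94.298 Y108.911
G1 X41.319 Y108.911
G1 X41.319 Y133.793
M5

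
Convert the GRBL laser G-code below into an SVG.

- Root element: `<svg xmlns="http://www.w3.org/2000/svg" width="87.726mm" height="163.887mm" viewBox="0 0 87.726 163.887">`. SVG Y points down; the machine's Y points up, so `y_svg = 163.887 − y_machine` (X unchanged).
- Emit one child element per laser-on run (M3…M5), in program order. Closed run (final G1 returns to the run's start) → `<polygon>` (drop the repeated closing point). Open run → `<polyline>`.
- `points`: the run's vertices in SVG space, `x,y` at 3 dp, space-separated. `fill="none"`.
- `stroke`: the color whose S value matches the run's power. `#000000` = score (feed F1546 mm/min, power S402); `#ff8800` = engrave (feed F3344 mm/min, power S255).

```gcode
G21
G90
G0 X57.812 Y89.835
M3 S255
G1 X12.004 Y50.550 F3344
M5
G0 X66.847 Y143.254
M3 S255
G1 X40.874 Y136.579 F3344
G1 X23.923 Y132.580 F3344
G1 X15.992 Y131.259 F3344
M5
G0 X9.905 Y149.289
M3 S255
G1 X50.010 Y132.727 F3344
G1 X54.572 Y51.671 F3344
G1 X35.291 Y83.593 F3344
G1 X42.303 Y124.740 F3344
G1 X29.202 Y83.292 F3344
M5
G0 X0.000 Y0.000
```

Each laser-on run becomes one SVG element. Flip Y back into SVG space with y_svg = 163.887 − y_machine. Every run uses S255, so all elements get stroke `#ff8800` (engrave).

Run 1: The run is open, so emit a `<polyline>` with points (Y-flipped): 57.812,74.052 12.004,113.337.

Run 2: The run is open, so emit a `<polyline>` with points (Y-flipped): 66.847,20.633 40.874,27.308 23.923,31.307 15.992,32.628.

Run 3: The run is open, so emit a `<polyline>` with points (Y-flipped): 9.905,14.598 50.010,31.160 54.572,112.216 35.291,80.294 42.303,39.147 29.202,80.595.

<svg xmlns="http://www.w3.org/2000/svg" width="87.726mm" height="163.887mm" viewBox="0 0 87.726 163.887">
  <polyline points="57.812,74.052 12.004,113.337" fill="none" stroke="#ff8800"/>
  <polyline points="66.847,20.633 40.874,27.308 23.923,31.307 15.992,32.628" fill="none" stroke="#ff8800"/>
  <polyline points="9.905,14.598 50.010,31.160 54.572,112.216 35.291,80.294 42.303,39.147 29.202,80.595" fill="none" stroke="#ff8800"/>
</svg>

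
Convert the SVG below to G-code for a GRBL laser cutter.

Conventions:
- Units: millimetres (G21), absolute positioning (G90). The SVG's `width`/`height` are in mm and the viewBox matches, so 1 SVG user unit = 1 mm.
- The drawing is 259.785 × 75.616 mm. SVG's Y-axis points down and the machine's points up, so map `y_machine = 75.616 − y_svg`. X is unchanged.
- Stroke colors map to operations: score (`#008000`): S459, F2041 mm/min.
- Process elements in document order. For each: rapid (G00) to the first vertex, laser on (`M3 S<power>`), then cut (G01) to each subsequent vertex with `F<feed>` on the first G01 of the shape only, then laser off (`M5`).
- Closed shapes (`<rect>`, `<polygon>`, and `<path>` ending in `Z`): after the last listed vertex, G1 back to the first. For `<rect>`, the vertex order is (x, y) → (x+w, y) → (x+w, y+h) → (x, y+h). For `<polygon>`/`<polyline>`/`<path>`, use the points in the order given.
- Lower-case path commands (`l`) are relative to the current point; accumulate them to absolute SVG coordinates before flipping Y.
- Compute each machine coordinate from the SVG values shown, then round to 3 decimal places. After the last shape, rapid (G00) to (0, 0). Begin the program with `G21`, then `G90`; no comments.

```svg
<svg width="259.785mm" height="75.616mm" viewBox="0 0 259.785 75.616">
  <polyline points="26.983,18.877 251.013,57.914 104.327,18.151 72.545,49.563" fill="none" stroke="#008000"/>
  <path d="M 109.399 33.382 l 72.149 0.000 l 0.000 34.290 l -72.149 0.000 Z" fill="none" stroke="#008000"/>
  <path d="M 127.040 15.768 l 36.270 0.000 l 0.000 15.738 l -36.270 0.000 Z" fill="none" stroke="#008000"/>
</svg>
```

G21
G90
G00 X26.983 Y56.739
M3 S459
G01 X251.013 Y17.702 F2041
G01 X104.327 Y57.465
G01 X72.545 Y26.053
M5
G00 X109.399 Y42.234
M3 S459
G01 X181.548 Y42.234 F2041
G01 X181.548 Y7.944
G01 X109.399 Y7.944
G01 X109.399 Y42.234
M5
G00 X127.040 Y59.848
M3 S459
G01 X163.310 Y59.848 F2041
G01 X163.310 Y44.110
G01 X127.040 Y44.110
G01 X127.040 Y59.848
M5
G00 X0.000 Y0.000

1 u = 1 mm; y_m = 75.616 − y.

[1] `<polyline>` open polyline, #008000→score S459 F2041: (26.983,56.739) → (251.013,17.702) → (104.327,57.465) → (72.545,26.053)

[2] `<path>` rectangle, #008000→score S459 F2041: (109.399,42.234) → (181.548,42.234) → (181.548,7.944) → (109.399,7.944) → (109.399,42.234) (closed)

[3] `<path>` rectangle, #008000→score S459 F2041: (127.040,59.848) → (163.310,59.848) → (163.310,44.110) → (127.040,44.110) → (127.040,59.848) (closed)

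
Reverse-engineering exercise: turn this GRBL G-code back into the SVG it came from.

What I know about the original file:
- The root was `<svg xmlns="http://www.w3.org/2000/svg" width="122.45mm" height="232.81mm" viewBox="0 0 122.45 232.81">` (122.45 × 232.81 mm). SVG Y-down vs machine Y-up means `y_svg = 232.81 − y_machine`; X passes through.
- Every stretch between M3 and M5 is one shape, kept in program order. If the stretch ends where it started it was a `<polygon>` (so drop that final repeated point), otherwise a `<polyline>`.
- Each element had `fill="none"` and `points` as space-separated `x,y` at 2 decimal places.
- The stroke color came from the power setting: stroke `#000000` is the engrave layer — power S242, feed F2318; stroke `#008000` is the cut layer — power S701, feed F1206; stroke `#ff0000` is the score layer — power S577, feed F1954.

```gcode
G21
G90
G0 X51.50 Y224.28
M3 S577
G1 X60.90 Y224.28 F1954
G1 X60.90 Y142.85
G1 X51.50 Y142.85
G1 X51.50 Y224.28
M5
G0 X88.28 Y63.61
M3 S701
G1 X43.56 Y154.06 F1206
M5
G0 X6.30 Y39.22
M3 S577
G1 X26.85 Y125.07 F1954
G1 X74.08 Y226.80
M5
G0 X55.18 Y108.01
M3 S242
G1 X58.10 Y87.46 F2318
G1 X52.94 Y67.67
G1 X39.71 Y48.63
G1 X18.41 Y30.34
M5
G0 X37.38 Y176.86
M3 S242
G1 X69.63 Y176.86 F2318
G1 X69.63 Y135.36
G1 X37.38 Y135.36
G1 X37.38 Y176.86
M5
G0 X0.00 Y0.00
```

<svg xmlns="http://www.w3.org/2000/svg" width="122.45mm" height="232.81mm" viewBox="0 0 122.45 232.81">
  <polygon points="51.50,8.53 60.90,8.53 60.90,89.96 51.50,89.96" fill="none" stroke="#ff0000"/>
  <polyline points="88.28,169.20 43.56,78.75" fill="none" stroke="#008000"/>
  <polyline points="6.30,193.59 26.85,107.74 74.08,6.01" fill="none" stroke="#ff0000"/>
  <polyline points="55.18,124.80 58.10,145.35 52.94,165.14 39.71,184.18 18.41,202.47" fill="none" stroke="#000000"/>
  <polygon points="37.38,55.95 69.63,55.95 69.63,97.45 37.38,97.45" fill="none" stroke="#000000"/>
</svg>

Each laser-on run becomes one SVG element. Flip Y back into SVG space with y_svg = 232.81 − y_machine.

Run 1: S577 ⇒ score layer `#ff0000`. The run returns to its start, so emit a `<polygon>` with points (Y-flipped): 51.50,8.53 60.90,8.53 60.90,89.96 51.50,89.96.

Run 2: S701 ⇒ cut layer `#008000`. The run is open, so emit a `<polyline>` with points (Y-flipped): 88.28,169.20 43.56,78.75.

Run 3: power S577 maps to stroke `#ff0000` (score). The run is open, so emit a `<polyline>` with points (Y-flipped): 6.30,193.59 26.85,107.74 74.08,6.01.

Run 4: power S242 maps to stroke `#000000` (engrave). The run is open, so emit a `<polyline>` with points (Y-flipped): 55.18,124.80 58.10,145.35 52.94,165.14 39.71,184.18 18.41,202.47.

Run 5: power S242 maps to stroke `#000000` (engrave). The run returns to its start, so emit a `<polygon>` with points (Y-flipped): 37.38,55.95 69.63,55.95 69.63,97.45 37.38,97.45.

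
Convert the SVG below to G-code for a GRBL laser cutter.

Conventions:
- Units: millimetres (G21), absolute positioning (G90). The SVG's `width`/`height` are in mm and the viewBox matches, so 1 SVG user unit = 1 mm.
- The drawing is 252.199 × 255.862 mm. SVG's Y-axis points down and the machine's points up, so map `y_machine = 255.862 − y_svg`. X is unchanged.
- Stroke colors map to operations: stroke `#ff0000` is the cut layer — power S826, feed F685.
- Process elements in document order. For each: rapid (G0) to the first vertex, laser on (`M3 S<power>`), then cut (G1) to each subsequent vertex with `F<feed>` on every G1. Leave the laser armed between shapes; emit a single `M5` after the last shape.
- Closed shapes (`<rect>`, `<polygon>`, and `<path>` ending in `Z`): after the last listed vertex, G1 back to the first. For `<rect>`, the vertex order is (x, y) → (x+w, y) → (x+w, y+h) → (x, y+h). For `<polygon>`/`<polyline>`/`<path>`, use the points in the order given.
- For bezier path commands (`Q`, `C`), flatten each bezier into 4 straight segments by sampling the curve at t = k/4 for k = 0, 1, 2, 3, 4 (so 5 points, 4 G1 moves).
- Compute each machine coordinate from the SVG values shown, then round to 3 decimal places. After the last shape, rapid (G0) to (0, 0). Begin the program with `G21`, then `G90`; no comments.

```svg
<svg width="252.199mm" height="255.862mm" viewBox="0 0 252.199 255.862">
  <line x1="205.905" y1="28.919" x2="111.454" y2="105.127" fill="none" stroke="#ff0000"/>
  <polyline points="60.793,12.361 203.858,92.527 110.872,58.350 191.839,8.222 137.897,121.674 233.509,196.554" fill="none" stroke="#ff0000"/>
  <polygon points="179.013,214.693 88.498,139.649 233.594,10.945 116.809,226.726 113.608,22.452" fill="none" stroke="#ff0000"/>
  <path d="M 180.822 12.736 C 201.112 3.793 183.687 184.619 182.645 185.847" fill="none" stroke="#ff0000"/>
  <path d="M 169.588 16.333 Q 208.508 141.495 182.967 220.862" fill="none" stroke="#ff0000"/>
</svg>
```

Since the viewBox matches the mm dimensions, user units are millimetres directly. The only transform is the Y-flip y_m = 255.862 − y_svg.

Shape 1 is a line segment drawn with `<line>`. Its stroke #ff0000 means cut at S826, F685. After flipping Y the toolpath is (205.905,226.943) → (111.454,150.735).

Shape 2 is a open polyline drawn with `<polyline>`. Its stroke #ff0000 means cut at S826, F685. After flipping Y the toolpath is (60.793,243.501) → (203.858,163.335) → (110.872,197.512) → (191.839,247.640) → (137.897,134.188) → (233.509,59.308).

Shape 3 is a closed polygon drawn with `<polygon>`. Its stroke #ff0000 means cut at S826, F685. After flipping Y the toolpath is (179.013,41.169) → (88.498,116.213) → (233.594,244.917) → (116.809,29.136) → (113.608,233.410) → (179.013,41.169), returning to the start.

Shape 4 is a cubic bezier drawn with `<path>`. Its stroke #ff0000 means cut at S826, F685. After flipping Y the toolpath is (180.822,243.126) → (189.813,220.023) → (189.733,160.385) → (185.653,98.839) → (182.645,70.015).

Shape 5 is a quadratic bezier drawn with `<path>`. Its stroke #ff0000 means cut at S826, F685. After flipping Y the toolpath is (169.588,239.529) → (185.019,179.810) → (192.393,125.816) → (191.709,77.546) → (182.967,35.000).

G21
G90
G0 X205.905 Y226.943
M3 S826
G1 X111.454 Y150.735 F685
G0 X60.793 Y243.501
M3 S826
G1 X203.858 Y163.335 F685
G1 X110.872 Y197.512 F685
G1 X191.839 Y247.640 F685
G1 X137.897 Y134.188 F685
G1 X233.509 Y59.308 F685
G0 X179.013 Y41.169
M3 S826
G1 X88.498 Y116.213 F685
G1 X233.594 Y244.917 F685
G1 X116.809 Y29.136 F685
G1 X113.608 Y233.410 F685
G1 X179.013 Y41.169 F685
G0 X180.822 Y243.126
M3 S826
G1 X189.813 Y220.023 F685
G1 X189.733 Y160.385 F685
G1 X185.653 Y98.839 F685
G1 X182.645 Y70.015 F685
G0 X169.588 Y239.529
M3 S826
G1 X185.019 Y179.810 F685
G1 X192.393 Y125.816 F685
G1 X191.709 Y77.546 F685
G1 X182.967 Y35.000 F685
M5
G0 X0.000 Y0.000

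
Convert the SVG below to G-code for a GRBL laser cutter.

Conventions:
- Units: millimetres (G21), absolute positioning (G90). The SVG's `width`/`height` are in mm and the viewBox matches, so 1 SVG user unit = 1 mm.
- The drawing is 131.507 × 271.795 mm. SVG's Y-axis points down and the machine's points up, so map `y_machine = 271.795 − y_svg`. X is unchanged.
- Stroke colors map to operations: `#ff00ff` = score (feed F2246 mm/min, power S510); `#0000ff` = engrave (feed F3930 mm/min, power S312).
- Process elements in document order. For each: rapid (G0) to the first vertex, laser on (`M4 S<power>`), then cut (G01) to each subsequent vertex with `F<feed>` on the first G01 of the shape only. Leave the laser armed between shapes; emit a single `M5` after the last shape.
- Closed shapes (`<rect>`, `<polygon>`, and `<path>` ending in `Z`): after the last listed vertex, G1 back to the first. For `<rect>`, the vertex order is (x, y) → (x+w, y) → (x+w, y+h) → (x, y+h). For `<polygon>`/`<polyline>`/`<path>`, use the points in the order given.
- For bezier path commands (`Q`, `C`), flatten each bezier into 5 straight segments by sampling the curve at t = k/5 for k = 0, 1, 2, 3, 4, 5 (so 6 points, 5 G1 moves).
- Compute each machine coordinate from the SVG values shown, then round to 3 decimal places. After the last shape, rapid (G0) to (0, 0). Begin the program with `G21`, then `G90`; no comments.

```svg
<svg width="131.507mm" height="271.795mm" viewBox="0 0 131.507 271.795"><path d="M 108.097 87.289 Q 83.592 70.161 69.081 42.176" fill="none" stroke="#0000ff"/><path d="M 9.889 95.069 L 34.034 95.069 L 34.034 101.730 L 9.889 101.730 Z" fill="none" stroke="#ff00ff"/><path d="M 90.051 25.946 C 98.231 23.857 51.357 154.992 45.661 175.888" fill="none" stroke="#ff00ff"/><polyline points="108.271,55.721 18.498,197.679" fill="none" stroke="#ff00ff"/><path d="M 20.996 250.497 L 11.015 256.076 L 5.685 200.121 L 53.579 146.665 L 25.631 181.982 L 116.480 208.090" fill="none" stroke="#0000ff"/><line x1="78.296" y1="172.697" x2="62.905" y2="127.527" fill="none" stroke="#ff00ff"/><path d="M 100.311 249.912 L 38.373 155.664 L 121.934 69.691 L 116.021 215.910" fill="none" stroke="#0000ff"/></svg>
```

G21
G90
G0 X108.097 Y184.506
M4 S312
G01 X98.695 Y191.791 F3930
G01 X90.092 Y199.946
G01 X82.289 Y208.968
G01 X75.285 Y218.859
G01 X69.081 Y229.619
G0 X9.889 Y176.726
M4 S510
G01 X34.034 Y176.726 F2246
G01 X34.034 Y170.065
G01 X9.889 Y170.065
G01 X9.889 Y176.726
G0 X90.051 Y245.849
M4 S510
G01 X89.122 Y233.063 F2246
G01 X79.600 Y199.990
G01 X66.103 Y158.315
G01 X53.250 Y119.726
G01 X45.661 Y95.907
G0 X108.271 Y216.074
M4 S510
G01 X18.498 Y74.116 F2246
G0 X20.996 Y21.298
M4 S312
G01 X11.015 Y15.719 F3930
G01 X5.685 Y71.674
G01 X53.579 Y125.130
G01 X25.631 Y89.813
G01 X116.480 Y63.705
G0 X78.296 Y99.098
M4 S510
G01 X62.905 Y144.268 F2246
G0 X100.311 Y21.883
M4 S312
G01 X38.373 Y116.131 F3930
G01 X121.934 Y202.104
G01 X116.021 Y55.885
M5
G0 X0.000 Y0.000

Since the viewBox matches the mm dimensions, user units are millimetres directly. The only transform is the Y-flip y_m = 271.795 − y_svg.

Shape 1 is a quadratic bezier drawn with `<path>`. Its stroke #0000ff means engrave at S312, F3930. After flipping Y the toolpath is (108.097,184.506) → (98.695,191.791) → (90.092,199.946) → (82.289,208.968) → (75.285,218.859) → (69.081,229.619).

Shape 2 is a rectangle drawn with `<path>`. Its stroke #ff00ff means score at S510, F2246. After flipping Y the toolpath is (9.889,176.726) → (34.034,176.726) → (34.034,170.065) → (9.889,170.065) → (9.889,176.726), returning to the start.

Shape 3 is a cubic bezier drawn with `<path>`. Its stroke #ff00ff means score at S510, F2246. After flipping Y the toolpath is (90.051,245.849) → (89.122,233.063) → (79.600,199.990) → (66.103,158.315) → (53.250,119.726) → (45.661,95.907).

Shape 4 is a line segment drawn with `<polyline>`. Its stroke #ff00ff means score at S510, F2246. After flipping Y the toolpath is (108.271,216.074) → (18.498,74.116).

Shape 5 is a open polyline drawn with `<path>`. Its stroke #0000ff means engrave at S312, F3930. After flipping Y the toolpath is (20.996,21.298) → (11.015,15.719) → (5.685,71.674) → (53.579,125.130) → (25.631,89.813) → (116.480,63.705).

Shape 6 is a line segment drawn with `<line>`. Its stroke #ff00ff means score at S510, F2246. After flipping Y the toolpath is (78.296,99.098) → (62.905,144.268).

Shape 7 is a open polyline drawn with `<path>`. Its stroke #0000ff means engrave at S312, F3930. After flipping Y the toolpath is (100.311,21.883) → (38.373,116.131) → (121.934,202.104) → (116.021,55.885).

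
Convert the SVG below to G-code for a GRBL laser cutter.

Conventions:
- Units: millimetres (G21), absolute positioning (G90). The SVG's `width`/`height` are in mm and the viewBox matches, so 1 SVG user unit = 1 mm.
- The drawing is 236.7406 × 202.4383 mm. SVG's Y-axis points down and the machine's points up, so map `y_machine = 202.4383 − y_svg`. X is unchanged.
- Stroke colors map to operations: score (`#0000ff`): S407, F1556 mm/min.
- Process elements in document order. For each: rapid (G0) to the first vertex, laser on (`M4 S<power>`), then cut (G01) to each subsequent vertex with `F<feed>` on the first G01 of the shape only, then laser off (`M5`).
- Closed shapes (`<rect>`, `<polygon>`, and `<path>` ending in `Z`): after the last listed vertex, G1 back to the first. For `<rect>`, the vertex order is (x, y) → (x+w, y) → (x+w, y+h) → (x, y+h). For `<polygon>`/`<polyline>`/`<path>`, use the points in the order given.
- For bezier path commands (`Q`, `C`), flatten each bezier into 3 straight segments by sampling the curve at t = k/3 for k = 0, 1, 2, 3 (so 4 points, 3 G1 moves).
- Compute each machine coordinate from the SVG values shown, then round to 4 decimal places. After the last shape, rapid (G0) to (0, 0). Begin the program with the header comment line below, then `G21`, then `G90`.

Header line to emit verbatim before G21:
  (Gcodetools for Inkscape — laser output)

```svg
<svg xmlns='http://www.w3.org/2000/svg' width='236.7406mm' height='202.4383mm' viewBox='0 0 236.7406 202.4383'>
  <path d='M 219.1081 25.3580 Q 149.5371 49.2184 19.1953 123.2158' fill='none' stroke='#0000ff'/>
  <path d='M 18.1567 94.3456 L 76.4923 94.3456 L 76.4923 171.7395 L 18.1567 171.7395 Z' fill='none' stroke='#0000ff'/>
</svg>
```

Since the viewBox matches the mm dimensions, user units are millimetres directly. The only transform is the Y-flip y_m = 202.4383 − y_svg.

Shape 1 is a quadratic bezier drawn with `<path>`. Its stroke #0000ff means score at S407, F1556. After flipping Y the toolpath is (219.1081,177.0803) → (165.9751,155.6026) → (99.3375,122.9833) → (19.1953,79.2225).

Shape 2 is a rectangle drawn with `<path>`. Its stroke #0000ff means score at S407, F1556. After flipping Y the toolpath is (18.1567,108.0927) → (76.4923,108.0927) → (76.4923,30.6988) → (18.1567,30.6988) → (18.1567,108.0927), returning to the start.

(Gcodetools for Inkscape — laser output)
G21
G90
G0 X219.1081 Y177.0803
M4 S407
G01 X165.9751 Y155.6026 F1556
G01 X99.3375 Y122.9833
G01 X19.1953 Y79.2225
M5
G0 X18.1567 Y108.0927
M4 S407
G01 X76.4923 Y108.0927 F1556
G01 X76.4923 Y30.6988
G01 X18.1567 Y30.6988
G01 X18.1567 Y108.0927
M5
G0 X0.0000 Y0.0000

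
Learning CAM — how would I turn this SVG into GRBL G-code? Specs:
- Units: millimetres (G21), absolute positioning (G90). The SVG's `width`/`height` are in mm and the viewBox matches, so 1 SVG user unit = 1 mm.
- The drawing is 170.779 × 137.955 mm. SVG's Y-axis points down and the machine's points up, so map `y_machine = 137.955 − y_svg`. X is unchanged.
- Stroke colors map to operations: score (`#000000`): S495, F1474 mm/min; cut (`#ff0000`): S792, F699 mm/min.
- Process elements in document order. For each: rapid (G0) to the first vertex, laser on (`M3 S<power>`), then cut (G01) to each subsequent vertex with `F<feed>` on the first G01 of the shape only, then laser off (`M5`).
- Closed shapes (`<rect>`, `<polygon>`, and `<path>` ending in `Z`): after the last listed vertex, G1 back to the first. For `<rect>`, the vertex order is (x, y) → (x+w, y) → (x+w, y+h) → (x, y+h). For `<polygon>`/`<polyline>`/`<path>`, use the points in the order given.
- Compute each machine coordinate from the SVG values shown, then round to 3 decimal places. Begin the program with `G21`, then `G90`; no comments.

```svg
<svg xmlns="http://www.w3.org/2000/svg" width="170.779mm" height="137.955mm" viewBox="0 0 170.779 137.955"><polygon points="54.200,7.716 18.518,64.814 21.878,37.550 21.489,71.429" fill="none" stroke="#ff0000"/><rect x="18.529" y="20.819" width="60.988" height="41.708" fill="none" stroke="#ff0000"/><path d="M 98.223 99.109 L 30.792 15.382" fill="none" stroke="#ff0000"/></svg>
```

G21
G90
G0 X54.200 Y130.239
M3 S792
G01 X18.518 Y73.141 F699
G01 X21.878 Y100.405
G01 X21.489 Y66.526
G01 X54.200 Y130.239
M5
G0 X18.529 Y117.136
M3 S792
G01 X79.517 Y117.136 F699
G01 X79.517 Y75.428
G01 X18.529 Y75.428
G01 X18.529 Y117.136
M5
G0 X98.223 Y38.846
M3 S792
G01 X30.792 Y122.573 F699
M5

Since the viewBox matches the mm dimensions, user units are millimetres directly. The only transform is the Y-flip y_m = 137.955 − y_svg.

Shape 1 is a closed polygon drawn with `<polygon>`. Its stroke #ff0000 means cut at S792, F699. After flipping Y the toolpath is (54.200,130.239) → (18.518,73.141) → (21.878,100.405) → (21.489,66.526) → (54.200,130.239), returning to the start.

Shape 2 is a rectangle drawn with `<rect>`. Its stroke #ff0000 means cut at S792, F699. After flipping Y the toolpath is (18.529,117.136) → (79.517,117.136) → (79.517,75.428) → (18.529,75.428) → (18.529,117.136), returning to the start.

Shape 3 is a line segment drawn with `<path>`. Its stroke #ff0000 means cut at S792, F699. After flipping Y the toolpath is (98.223,38.846) → (30.792,122.573).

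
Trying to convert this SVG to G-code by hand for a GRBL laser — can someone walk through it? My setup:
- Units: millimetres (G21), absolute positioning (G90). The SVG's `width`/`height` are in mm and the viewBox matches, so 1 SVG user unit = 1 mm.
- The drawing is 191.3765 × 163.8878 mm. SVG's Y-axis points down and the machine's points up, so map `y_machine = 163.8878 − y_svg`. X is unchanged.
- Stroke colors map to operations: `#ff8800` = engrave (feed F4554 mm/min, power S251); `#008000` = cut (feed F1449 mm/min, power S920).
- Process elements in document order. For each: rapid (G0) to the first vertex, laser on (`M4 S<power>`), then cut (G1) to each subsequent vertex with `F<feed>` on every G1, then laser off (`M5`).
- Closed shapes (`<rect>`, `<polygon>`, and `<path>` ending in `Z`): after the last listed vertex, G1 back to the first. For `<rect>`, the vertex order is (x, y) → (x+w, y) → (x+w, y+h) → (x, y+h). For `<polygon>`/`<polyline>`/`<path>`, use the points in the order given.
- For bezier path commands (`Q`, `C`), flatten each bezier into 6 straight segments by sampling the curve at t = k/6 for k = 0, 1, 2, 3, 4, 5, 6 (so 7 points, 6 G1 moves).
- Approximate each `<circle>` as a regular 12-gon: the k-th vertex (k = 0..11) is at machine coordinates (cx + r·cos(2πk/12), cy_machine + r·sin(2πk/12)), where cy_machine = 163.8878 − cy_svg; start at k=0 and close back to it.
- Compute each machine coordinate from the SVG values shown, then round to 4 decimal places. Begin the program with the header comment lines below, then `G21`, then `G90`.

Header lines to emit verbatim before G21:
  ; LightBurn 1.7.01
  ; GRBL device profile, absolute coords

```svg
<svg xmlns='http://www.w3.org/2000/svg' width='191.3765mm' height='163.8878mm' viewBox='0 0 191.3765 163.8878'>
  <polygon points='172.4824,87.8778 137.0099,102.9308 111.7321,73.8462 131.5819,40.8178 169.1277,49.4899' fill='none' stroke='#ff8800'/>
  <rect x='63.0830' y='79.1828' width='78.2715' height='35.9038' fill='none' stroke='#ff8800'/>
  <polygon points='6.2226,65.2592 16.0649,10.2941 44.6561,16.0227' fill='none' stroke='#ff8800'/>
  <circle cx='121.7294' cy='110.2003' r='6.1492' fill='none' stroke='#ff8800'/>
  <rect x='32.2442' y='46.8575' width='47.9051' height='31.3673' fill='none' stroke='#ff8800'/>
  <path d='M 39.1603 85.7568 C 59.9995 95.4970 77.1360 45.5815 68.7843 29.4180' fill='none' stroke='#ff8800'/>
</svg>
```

; LightBurn 1.7.01
; GRBL device profile, absolute coords
G21
G90
G0 X172.4824 Y76.0100
M4 S251
G1 X137.0099 Y60.9570 F4554
G1 X111.7321 Y90.0416 F4554
G1 X131.5819 Y123.0700 F4554
G1 X169.1277 Y114.3979 F4554
G1 X172.4824 Y76.0100 F4554
M5
G0 X63.0830 Y84.7050
M4 S251
G1 X141.3545 Y84.7050 F4554
G1 X141.3545 Y48.8012 F4554
G1 X63.0830 Y48.8012 F4554
G1 X63.0830 Y84.7050 F4554
M5
G0 X6.2226 Y98.6286
M4 S251
G1 X16.0649 Y153.5937 F4554
G1 X44.6561 Y147.8651 F4554
G1 X6.2226 Y98.6286 F4554
M5
G0 X127.8786 Y53.6875
M4 S251
G1 X127.0548 Y56.7621 F4554
G1 X124.8040 Y59.0129 F4554
G1 X121.7294 Y59.8367 F4554
G1 X118.6548 Y59.0129 F4554
G1 X116.4040 Y56.7621 F4554
G1 X115.5802 Y53.6875 F4554
G1 X116.4040 Y50.6129 F4554
G1 X118.6548 Y48.3621 F4554
G1 X121.7294 Y47.5383 F4554
G1 X124.8040 Y48.3621 F4554
G1 X127.0548 Y50.6129 F4554
G1 X127.8786 Y53.6875 F4554
M5
G0 X32.2442 Y117.0303
M4 S251
G1 X80.1493 Y117.0303 F4554
G1 X80.1493 Y85.6630 F4554
G1 X32.2442 Y85.6630 F4554
G1 X32.2442 Y117.0303 F4554
M5
G0 X39.1603 Y78.1310
M4 S251
G1 X49.1705 Y77.7998 F4554
G1 X57.9584 Y84.8165 F4554
G1 X64.9189 Y96.5865 F4554
G1 X69.4468 Y110.5152 F4554
G1 X70.9370 Y124.0078 F4554
G1 X68.7843 Y134.4698 F4554
M5

Since the viewBox matches the mm dimensions, user units are millimetres directly. The only transform is the Y-flip y_m = 163.8878 − y_svg.

Shape 1 is a regular polygon drawn with `<polygon>`. Its stroke #ff8800 means engrave at S251, F4554. After flipping Y the toolpath is (172.4824,76.0100) → (137.0099,60.9570) → (111.7321,90.0416) → (131.5819,123.0700) → (169.1277,114.3979) → (172.4824,76.0100), returning to the start.

Shape 2 is a rectangle drawn with `<rect>`. Its stroke #ff8800 means engrave at S251, F4554. After flipping Y the toolpath is (63.0830,84.7050) → (141.3545,84.7050) → (141.3545,48.8012) → (63.0830,48.8012) → (63.0830,84.7050), returning to the start.

Shape 3 is a closed polygon drawn with `<polygon>`. Its stroke #ff8800 means engrave at S251, F4554. After flipping Y the toolpath is (6.2226,98.6286) → (16.0649,153.5937) → (44.6561,147.8651) → (6.2226,98.6286), returning to the start.

Shape 4 is a circle drawn with `<circle>`. Its stroke #ff8800 means engrave at S251, F4554. After flipping Y the toolpath is (127.8786,53.6875) → (127.0548,56.7621) → (124.8040,59.0129) → (121.7294,59.8367) → (118.6548,59.0129) → (116.4040,56.7621) → (115.5802,53.6875) → (116.4040,50.6129) → (118.6548,48.3621) → (121.7294,47.5383) → (124.8040,48.3621) → (127.0548,50.6129) → (127.8786,53.6875), returning to the start.

Shape 5 is a rectangle drawn with `<rect>`. Its stroke #ff8800 means engrave at S251, F4554. After flipping Y the toolpath is (32.2442,117.0303) → (80.1493,117.0303) → (80.1493,85.6630) → (32.2442,85.6630) → (32.2442,117.0303), returning to the start.

Shape 6 is a cubic bezier drawn with `<path>`. Its stroke #ff8800 means engrave at S251, F4554. After flipping Y the toolpath is (39.1603,78.1310) → (49.1705,77.7998) → (57.9584,84.8165) → (64.9189,96.5865) → (69.4468,110.5152) → (70.9370,124.0078) → (68.7843,134.4698).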